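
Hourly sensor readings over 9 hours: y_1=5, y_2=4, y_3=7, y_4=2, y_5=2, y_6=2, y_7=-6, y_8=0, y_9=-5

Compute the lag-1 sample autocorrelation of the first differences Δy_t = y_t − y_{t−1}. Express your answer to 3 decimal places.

First differences Δy: -1, 3, -5, 0, 0, -8, 6, -5
Mean of differences = -1.2500
Numerator Σ(Δy_t−Δȳ)(Δy_{t+1}−Δȳ) = -102.5625
Denominator Σ(Δy_t−Δȳ)² = 147.5000
r_1(Δy) = -102.5625 / 147.5000 = -0.695

-0.695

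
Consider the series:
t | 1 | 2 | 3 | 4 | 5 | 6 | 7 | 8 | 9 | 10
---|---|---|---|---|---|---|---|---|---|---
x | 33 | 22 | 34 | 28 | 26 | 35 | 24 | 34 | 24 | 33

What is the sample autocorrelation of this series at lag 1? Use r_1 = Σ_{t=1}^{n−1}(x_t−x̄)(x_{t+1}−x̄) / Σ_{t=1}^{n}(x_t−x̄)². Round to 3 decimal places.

Mean x̄ = (33 + 22 + 34 + 28 + 26 + 35 + 24 + 34 + 24 + 33)/10 = 29.3000
Numerator Σ_{t=1}^{9}(x_t−x̄)(x_{t+1}−x̄) = -181.5900
Denominator Σ(x_t−x̄)² = 226.1000
r_1 = -181.5900 / 226.1000 = -0.803

-0.803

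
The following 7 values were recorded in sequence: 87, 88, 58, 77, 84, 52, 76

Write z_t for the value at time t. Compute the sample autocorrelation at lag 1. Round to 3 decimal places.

-0.262

Mean z̄ = (87 + 88 + 58 + 77 + 84 + 52 + 76)/7 = 74.5714
Deviations from mean: 12.4286, 13.4286, -16.5714, 2.4286, 9.4286, -22.5714, 1.4286
Numerator Σ_{t=1}^{6}(z_t−z̄)(z_{t+1}−z̄) = -318.0408
Denominator Σ(z_t−z̄)² = 1215.7143
r_1 = -318.0408 / 1215.7143 = -0.262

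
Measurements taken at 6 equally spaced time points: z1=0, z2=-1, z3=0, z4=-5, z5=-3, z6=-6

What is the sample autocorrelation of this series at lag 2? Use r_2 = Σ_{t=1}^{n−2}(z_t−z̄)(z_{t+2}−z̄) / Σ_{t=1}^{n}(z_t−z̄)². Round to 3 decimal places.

0.299

Mean z̄ = (0 − 1 + 0 − 5 − 3 − 6)/6 = -2.5000
Deviations from mean: 2.5000, 1.5000, 2.5000, -2.5000, -0.5000, -3.5000
Σ(z_t−z̄)(z_{t+2}−z̄) = (6.2500) + (-3.7500) + (-1.2500) + (8.7500) = 10.0000
Denominator Σ(z_t−z̄)² = 33.5000
r_2 = 10.0000 / 33.5000 = 0.299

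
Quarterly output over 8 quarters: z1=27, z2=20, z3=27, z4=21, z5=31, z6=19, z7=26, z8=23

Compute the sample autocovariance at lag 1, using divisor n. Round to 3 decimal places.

Mean z̄ = (27 + 20 + 27 + 21 + 31 + 19 + 26 + 23)/8 = 24.2500
Deviations: 2.7500, -4.2500, 2.7500, -3.2500, 6.7500, -5.2500, 1.7500, -1.2500
Σ_{t=1}^{7}(z_t−z̄)(z_{t+1}−z̄) = -101.0625
γ_1 = -101.0625 / 8 = -12.633

-12.633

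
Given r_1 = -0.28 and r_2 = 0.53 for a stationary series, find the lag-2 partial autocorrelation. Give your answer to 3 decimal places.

0.490

φ_{22} = (r_2 − r_1²) / (1 − r_1²)
r_1² = (-0.28)² = 0.0784
Numerator = 0.53 − 0.0784 = 0.4516; denominator = 1 − 0.0784 = 0.9216
φ_{22} = 0.4516 / 0.9216 = 0.490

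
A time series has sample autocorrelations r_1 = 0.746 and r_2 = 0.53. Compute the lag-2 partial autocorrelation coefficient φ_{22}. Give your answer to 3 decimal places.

-0.060

φ_{22} = (r_2 − r_1²) / (1 − r_1²)
r_1² = (0.746)² = 0.556516
Numerator = 0.53 − 0.5565 = -0.0265; denominator = 1 − 0.5565 = 0.4435
φ_{22} = -0.0265 / 0.4435 = -0.060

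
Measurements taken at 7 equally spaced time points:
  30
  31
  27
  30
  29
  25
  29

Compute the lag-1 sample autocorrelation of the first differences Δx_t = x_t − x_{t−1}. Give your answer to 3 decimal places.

-0.544

First differences Δx: 1, -4, 3, -1, -4, 4
Mean of differences = -0.1667
Numerator Σ(Δx_t−Δx̄)(Δx_{t+1}−Δx̄) = -32.0278
Denominator Σ(Δx_t−Δx̄)² = 58.8333
r_1(Δx) = -32.0278 / 58.8333 = -0.544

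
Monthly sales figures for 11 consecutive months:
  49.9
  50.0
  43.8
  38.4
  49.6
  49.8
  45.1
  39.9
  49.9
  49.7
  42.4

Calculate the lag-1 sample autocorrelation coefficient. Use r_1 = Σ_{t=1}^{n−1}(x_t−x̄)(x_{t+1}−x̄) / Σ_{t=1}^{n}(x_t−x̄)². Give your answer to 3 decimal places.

-0.056

Mean x̄ = (49.9 + 50.0 + 43.8 + 38.4 + 49.6 + 49.8 + 45.1 + 39.9 + 49.9 + 49.7 + 42.4)/11 = 46.2273
Numerator Σ_{t=1}^{10}(x_t−x̄)(x_{t+1}−x̄) = -11.3217
Denominator Σ(x_t−x̄)² = 200.5218
r_1 = -11.3217 / 200.5218 = -0.056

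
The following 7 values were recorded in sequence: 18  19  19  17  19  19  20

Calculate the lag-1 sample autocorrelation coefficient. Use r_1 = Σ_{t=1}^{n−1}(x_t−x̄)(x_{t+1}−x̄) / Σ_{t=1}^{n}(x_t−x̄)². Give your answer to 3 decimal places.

Mean x̄ = (18 + 19 + 19 + 17 + 19 + 19 + 20)/7 = 18.7143
Deviations from mean: -0.7143, 0.2857, 0.2857, -1.7143, 0.2857, 0.2857, 1.2857
Numerator Σ_{t=1}^{6}(x_t−x̄)(x_{t+1}−x̄) = -0.6531
Denominator Σ(x_t−x̄)² = 5.4286
r_1 = -0.6531 / 5.4286 = -0.120

-0.120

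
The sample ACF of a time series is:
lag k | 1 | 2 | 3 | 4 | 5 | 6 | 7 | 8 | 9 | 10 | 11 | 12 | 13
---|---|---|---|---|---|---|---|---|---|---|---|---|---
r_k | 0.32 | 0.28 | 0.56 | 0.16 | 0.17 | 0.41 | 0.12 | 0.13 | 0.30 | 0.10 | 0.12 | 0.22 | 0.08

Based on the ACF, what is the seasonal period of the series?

The largest autocorrelation is r_3 = 0.56, with a weaker echo at lag 6 (0.41); the remaining lags stay at or below 0.32. The elevated value at lag 1 (0.32), dropping to 0.28 at lag 2, reflects decaying short-term dependence rather than seasonality.
The dominant spike at lag 3 indicates a seasonal period of 3.

3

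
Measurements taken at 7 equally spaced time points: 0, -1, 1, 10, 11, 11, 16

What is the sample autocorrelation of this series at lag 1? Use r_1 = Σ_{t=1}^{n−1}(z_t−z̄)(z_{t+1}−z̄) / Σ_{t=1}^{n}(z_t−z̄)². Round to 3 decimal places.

0.552

Mean z̄ = (0 − 1 + 1 + 10 + 11 + 11 + 16)/7 = 6.8571
Numerator Σ_{t=1}^{6}(z_t−z̄)(z_{t+1}−z̄) = 149.5510
Denominator Σ(z_t−z̄)² = 270.8571
r_1 = 149.5510 / 270.8571 = 0.552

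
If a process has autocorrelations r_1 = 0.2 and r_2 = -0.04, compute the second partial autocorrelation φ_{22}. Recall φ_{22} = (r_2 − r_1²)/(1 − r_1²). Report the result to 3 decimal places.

-0.083

φ_{22} = (r_2 − r_1²) / (1 − r_1²)
r_1² = (0.2)² = 0.04
Numerator = -0.04 − 0.0400 = -0.0800; denominator = 1 − 0.0400 = 0.9600
φ_{22} = -0.0800 / 0.9600 = -0.083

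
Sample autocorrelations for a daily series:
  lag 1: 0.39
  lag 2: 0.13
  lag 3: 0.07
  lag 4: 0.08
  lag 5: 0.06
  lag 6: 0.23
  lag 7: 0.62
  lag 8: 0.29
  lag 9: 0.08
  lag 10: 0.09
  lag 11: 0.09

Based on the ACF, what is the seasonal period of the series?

7

The largest autocorrelation is r_7 = 0.62; the remaining lags stay at or below 0.39. The elevated value at lag 1 (0.39), dropping to 0.13 at lag 2, reflects decaying short-term dependence rather than seasonality.
The dominant spike at lag 7 indicates a seasonal period of 7.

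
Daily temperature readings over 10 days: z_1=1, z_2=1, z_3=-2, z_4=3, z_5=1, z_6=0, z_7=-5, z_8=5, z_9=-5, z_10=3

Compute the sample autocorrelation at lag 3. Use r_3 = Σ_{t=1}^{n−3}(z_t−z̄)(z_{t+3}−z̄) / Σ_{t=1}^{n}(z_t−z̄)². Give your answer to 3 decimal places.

-0.210

Mean z̄ = (1 + 1 − 2 + 3 + 1 + 0 − 5 + 5 − 5 + 3)/10 = 0.2000
Numerator Σ_{t=1}^{7}(z_t−z̄)(z_{t+3}−z̄) = -20.9200
Denominator Σ(z_t−z̄)² = 99.6000
r_3 = -20.9200 / 99.6000 = -0.210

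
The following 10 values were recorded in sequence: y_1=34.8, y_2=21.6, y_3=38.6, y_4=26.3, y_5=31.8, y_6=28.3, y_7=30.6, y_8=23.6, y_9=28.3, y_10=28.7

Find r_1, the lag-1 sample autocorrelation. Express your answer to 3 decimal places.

-0.678

Mean ȳ = (34.8 + 21.6 + 38.6 + 26.3 + 31.8 + 28.3 + 30.6 + 23.6 + 28.3 + 28.7)/10 = 29.2600
Numerator Σ_{t=1}^{9}(y_t−ȳ)(y_{t+1}−ȳ) = -154.4836
Denominator Σ(y_t−ȳ)² = 227.8040
r_1 = -154.4836 / 227.8040 = -0.678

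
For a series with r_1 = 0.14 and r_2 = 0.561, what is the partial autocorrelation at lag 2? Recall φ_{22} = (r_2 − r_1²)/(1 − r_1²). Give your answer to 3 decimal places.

0.552

φ_{22} = (r_2 − r_1²) / (1 − r_1²)
r_1² = (0.14)² = 0.0196
Numerator = 0.561 − 0.0196 = 0.5414; denominator = 1 − 0.0196 = 0.9804
φ_{22} = 0.5414 / 0.9804 = 0.552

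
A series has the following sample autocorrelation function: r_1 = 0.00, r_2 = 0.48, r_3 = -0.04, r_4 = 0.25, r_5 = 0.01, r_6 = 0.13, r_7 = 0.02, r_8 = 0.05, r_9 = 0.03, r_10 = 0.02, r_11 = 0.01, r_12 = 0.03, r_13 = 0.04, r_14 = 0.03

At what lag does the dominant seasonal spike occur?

The largest autocorrelation is r_2 = 0.48, with a weaker echo at lag 4 (0.25); the remaining lags stay at or below 0.13.
The dominant spike at lag 2 indicates a seasonal period of 2.

2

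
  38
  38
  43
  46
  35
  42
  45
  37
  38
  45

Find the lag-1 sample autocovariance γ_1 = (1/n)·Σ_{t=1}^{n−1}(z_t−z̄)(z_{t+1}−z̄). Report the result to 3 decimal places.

Mean z̄ = (38 + 38 + 43 + 46 + 35 + 42 + 45 + 37 + 38 + 45)/10 = 40.7000
Σ_{t=1}^{9}(z_t−z̄)(z_{t+1}−z̄) = -36.2900
γ_1 = -36.2900 / 10 = -3.629

-3.629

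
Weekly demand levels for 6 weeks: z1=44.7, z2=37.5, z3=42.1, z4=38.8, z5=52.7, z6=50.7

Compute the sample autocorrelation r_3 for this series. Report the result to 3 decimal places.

Mean z̄ = (44.7 + 37.5 + 42.1 + 38.8 + 52.7 + 50.7)/6 = 44.4167
Deviations from mean: 0.2833, -6.9167, -2.3167, -5.6167, 8.2833, 6.2833
Σ(z_t−z̄)(z_{t+3}−z̄) = (-1.5914) + (-57.2931) + (-14.5564) = -73.4408
Denominator Σ(z_t−z̄)² = 192.9283
r_3 = -73.4408 / 192.9283 = -0.381

-0.381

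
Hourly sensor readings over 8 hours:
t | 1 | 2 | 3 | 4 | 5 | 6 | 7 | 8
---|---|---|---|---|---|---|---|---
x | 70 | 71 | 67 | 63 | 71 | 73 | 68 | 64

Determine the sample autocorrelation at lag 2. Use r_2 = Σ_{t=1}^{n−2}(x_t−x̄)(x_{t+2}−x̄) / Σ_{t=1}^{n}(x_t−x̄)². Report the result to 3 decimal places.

-0.751

Mean x̄ = (70 + 71 + 67 + 63 + 71 + 73 + 68 + 64)/8 = 68.3750
Σ(x_t−x̄)(x_{t+2}−x̄) = (-2.2344) + (-14.1094) + (-3.6094) + (-24.8594) + (-0.9844) + (-20.2344) = -66.0313
Denominator Σ(x_t−x̄)² = 87.8750
r_2 = -66.0313 / 87.8750 = -0.751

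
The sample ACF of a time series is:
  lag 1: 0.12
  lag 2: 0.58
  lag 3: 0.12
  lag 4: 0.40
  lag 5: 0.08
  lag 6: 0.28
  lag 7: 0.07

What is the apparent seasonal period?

2

The largest autocorrelation is r_2 = 0.58, with weaker echoes at lags 4 (0.40) and 6 (0.28); the remaining lags stay at or below 0.12.
The dominant spike at lag 2 indicates a seasonal period of 2.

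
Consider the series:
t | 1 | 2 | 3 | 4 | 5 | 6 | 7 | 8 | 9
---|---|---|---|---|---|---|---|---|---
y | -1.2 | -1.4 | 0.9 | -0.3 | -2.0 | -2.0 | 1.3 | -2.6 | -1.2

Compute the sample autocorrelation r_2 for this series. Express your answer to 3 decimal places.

-0.324

Mean ȳ = (-1.2 − 1.4 + 0.9 − 0.3 − 2.0 − 2.0 + 1.3 − 2.6 − 1.2)/9 = -0.9444
Σ(y_t−ȳ)(y_{t+2}−ȳ) = (-0.4714) + (-0.2936) + (-1.9469) + (-0.6802) + (-2.3691) + (1.7475) + (-0.5736) = -4.5873
Denominator Σ(y_t−ȳ)² = 14.1622
r_2 = -4.5873 / 14.1622 = -0.324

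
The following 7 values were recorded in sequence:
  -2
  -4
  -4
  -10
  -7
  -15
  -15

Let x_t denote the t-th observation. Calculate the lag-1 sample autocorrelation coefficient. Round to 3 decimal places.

0.421

Mean x̄ = (-2 − 4 − 4 − 10 − 7 − 15 − 15)/7 = -8.1429
Numerator Σ_{t=1}^{6}(x_t−x̄)(x_{t+1}−x̄) = 71.9796
Denominator Σ(x_t−x̄)² = 170.8571
r_1 = 71.9796 / 170.8571 = 0.421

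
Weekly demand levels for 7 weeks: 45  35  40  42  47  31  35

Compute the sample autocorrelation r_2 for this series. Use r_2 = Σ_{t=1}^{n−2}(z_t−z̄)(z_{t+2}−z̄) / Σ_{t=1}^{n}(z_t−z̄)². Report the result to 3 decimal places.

Mean z̄ = (45 + 35 + 40 + 42 + 47 + 31 + 35)/7 = 39.2857
Σ(z_t−z̄)(z_{t+2}−z̄) = (4.0816) + (-11.6327) + (5.5102) + (-22.4898) + (-33.0612) = -57.5918
Denominator Σ(z_t−z̄)² = 205.4286
r_2 = -57.5918 / 205.4286 = -0.280

-0.280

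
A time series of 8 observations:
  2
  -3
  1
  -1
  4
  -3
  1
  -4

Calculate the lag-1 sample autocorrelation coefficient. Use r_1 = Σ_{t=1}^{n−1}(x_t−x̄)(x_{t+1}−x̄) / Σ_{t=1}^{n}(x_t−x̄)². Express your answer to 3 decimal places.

Mean x̄ = (2 − 3 + 1 − 1 + 4 − 3 + 1 − 4)/8 = -0.3750
Deviations from mean: 2.3750, -2.6250, 1.3750, -0.6250, 4.3750, -2.6250, 1.3750, -3.6250
Numerator Σ_{t=1}^{7}(x_t−x̄)(x_{t+1}−x̄) = -33.5156
Denominator Σ(x_t−x̄)² = 55.8750
r_1 = -33.5156 / 55.8750 = -0.600

-0.600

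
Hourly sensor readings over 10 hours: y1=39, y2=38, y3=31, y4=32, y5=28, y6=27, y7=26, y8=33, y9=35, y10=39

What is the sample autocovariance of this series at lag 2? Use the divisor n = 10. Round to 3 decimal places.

1.572

Mean ȳ = (39 + 38 + 31 + 32 + 28 + 27 + 26 + 33 + 35 + 39)/10 = 32.8000
Σ_{t=1}^{8}(y_t−ȳ)(y_{t+2}−ȳ) = 15.7200
γ_2 = 15.7200 / 10 = 1.572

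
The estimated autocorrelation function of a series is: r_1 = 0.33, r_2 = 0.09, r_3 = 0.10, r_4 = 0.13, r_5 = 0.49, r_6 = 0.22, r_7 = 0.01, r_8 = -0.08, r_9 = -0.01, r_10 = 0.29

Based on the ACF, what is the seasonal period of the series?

5

The largest autocorrelation is r_5 = 0.49; the remaining lags stay at or below 0.33. The elevated value at lag 1 (0.33), dropping to 0.09 at lag 2, reflects decaying short-term dependence rather than seasonality.
The dominant spike at lag 5 indicates a seasonal period of 5.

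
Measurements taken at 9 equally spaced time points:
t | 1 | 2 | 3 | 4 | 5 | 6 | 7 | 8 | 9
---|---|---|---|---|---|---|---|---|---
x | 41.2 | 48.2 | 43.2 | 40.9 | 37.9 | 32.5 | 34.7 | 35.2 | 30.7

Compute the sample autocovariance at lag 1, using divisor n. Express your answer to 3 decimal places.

Mean x̄ = (41.2 + 48.2 + 43.2 + 40.9 + 37.9 + 32.5 + 34.7 + 35.2 + 30.7)/9 = 38.2778
Σ_{t=1}^{8}(x_t−x̄)(x_{t+1}−x̄) = 146.9395
γ_1 = 146.9395 / 9 = 16.327

16.327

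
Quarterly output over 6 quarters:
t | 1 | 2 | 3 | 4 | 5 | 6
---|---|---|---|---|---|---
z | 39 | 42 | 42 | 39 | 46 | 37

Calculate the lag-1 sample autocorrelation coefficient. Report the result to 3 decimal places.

Mean z̄ = (39 + 42 + 42 + 39 + 46 + 37)/6 = 40.8333
Deviations from mean: -1.8333, 1.1667, 1.1667, -1.8333, 5.1667, -3.8333
Σ(z_t−z̄)(z_{t+1}−z̄) = (-2.1389) + (1.3611) + (-2.1389) + (-9.4722) + (-19.8056) = -32.1944
Denominator Σ(z_t−z̄)² = 50.8333
r_1 = -32.1944 / 50.8333 = -0.633

-0.633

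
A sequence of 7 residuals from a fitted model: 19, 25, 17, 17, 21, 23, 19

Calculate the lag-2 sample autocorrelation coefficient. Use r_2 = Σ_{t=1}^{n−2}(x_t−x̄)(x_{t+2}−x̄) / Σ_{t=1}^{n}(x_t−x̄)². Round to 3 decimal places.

Mean x̄ = (19 + 25 + 17 + 17 + 21 + 23 + 19)/7 = 20.1429
Deviations from mean: -1.1429, 4.8571, -3.1429, -3.1429, 0.8571, 2.8571, -1.1429
Σ(x_t−x̄)(x_{t+2}−x̄) = (3.5918) + (-15.2653) + (-2.6939) + (-8.9796) + (-0.9796) = -24.3265
Denominator Σ(x_t−x̄)² = 54.8571
r_2 = -24.3265 / 54.8571 = -0.443

-0.443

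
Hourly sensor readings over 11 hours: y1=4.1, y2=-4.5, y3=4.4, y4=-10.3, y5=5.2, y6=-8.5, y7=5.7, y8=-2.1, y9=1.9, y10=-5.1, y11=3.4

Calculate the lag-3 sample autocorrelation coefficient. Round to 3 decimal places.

Mean ȳ = (4.1 − 4.5 + 4.4 − 10.3 + 5.2 − 8.5 + 5.7 − 2.1 + 1.9 − 5.1 + 3.4)/11 = -0.5273
Numerator Σ_{t=1}^{8}(y_t−ȳ)(y_{t+3}−ȳ) = -231.1268
Denominator Σ(y_t−ȳ)² = 336.8218
r_3 = -231.1268 / 336.8218 = -0.686

-0.686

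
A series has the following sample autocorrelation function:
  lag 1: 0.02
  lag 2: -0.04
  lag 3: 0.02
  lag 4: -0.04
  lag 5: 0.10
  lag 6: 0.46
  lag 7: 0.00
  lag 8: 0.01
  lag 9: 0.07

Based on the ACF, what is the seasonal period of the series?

6

The largest autocorrelation is r_6 = 0.46; the remaining lags stay at or below 0.10.
The dominant spike at lag 6 indicates a seasonal period of 6.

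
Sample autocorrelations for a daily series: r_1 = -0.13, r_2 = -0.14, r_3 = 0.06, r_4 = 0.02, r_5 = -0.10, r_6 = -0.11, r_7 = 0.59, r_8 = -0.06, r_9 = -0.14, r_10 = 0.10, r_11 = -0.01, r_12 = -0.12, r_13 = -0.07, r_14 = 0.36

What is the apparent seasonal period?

7

The largest autocorrelation is r_7 = 0.59, with a weaker echo at lag 14 (0.36); the remaining lags stay at or below 0.10.
The dominant spike at lag 7 indicates a seasonal period of 7.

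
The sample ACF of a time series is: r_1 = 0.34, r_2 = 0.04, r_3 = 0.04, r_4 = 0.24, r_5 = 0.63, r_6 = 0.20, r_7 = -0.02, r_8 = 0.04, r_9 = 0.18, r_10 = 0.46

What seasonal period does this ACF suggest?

5

The largest autocorrelation is r_5 = 0.63, with a weaker echo at lag 10 (0.46); the remaining lags stay at or below 0.34. The elevated value at lag 1 (0.34), dropping to 0.04 at lag 2, reflects decaying short-term dependence rather than seasonality.
The dominant spike at lag 5 indicates a seasonal period of 5.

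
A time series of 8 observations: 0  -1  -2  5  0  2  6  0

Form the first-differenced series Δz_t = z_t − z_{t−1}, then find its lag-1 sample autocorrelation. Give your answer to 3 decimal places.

First differences Δz: -1, -1, 7, -5, 2, 4, -6
Mean of differences = 0.0000
Numerator Σ(Δz_t−Δz̄)(Δz_{t+1}−Δz̄) = -67.0000
Denominator Σ(Δz_t−Δz̄)² = 132.0000
r_1(Δz) = -67.0000 / 132.0000 = -0.508

-0.508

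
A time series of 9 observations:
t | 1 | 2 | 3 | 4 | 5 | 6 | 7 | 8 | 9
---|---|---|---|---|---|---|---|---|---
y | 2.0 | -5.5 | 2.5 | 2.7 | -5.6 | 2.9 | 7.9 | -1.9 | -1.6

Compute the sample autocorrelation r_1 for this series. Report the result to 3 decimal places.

-0.256

Mean ȳ = (2.0 − 5.5 + 2.5 + 2.7 − 5.6 + 2.9 + 7.9 − 1.9 − 1.6)/9 = 0.3778
Numerator Σ_{t=1}^{8}(y_t−ȳ)(y_{t+1}−ȳ) = -39.6960
Denominator Σ(y_t−ȳ)² = 154.8556
r_1 = -39.6960 / 154.8556 = -0.256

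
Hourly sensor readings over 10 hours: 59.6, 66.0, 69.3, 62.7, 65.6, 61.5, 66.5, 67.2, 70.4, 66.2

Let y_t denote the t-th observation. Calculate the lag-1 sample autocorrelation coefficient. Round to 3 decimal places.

Mean ȳ = (59.6 + 66.0 + 69.3 + 62.7 + 65.6 + 61.5 + 66.5 + 67.2 + 70.4 + 66.2)/10 = 65.5000
Numerator Σ_{t=1}^{9}(y_t−ȳ)(y_{t+1}−ȳ) = -2.9100
Denominator Σ(y_t−ȳ)² = 101.7400
r_1 = -2.9100 / 101.7400 = -0.029

-0.029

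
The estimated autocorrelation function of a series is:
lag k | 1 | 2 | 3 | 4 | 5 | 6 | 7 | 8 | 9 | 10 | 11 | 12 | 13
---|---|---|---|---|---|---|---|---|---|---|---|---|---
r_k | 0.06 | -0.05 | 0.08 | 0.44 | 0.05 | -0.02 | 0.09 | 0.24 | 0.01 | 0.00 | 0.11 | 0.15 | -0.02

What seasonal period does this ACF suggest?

The largest autocorrelation is r_4 = 0.44, with weaker echoes at lags 8 (0.24) and 12 (0.15); the remaining lags stay at or below 0.11.
The dominant spike at lag 4 indicates a seasonal period of 4.

4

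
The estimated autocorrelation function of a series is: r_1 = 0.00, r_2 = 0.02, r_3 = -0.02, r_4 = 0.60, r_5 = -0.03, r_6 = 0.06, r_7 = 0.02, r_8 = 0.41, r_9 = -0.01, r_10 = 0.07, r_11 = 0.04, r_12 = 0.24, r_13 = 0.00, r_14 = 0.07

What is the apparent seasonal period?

The largest autocorrelation is r_4 = 0.60, with weaker echoes at lags 8 (0.41) and 12 (0.24); the remaining lags stay at or below 0.07.
The dominant spike at lag 4 indicates a seasonal period of 4.

4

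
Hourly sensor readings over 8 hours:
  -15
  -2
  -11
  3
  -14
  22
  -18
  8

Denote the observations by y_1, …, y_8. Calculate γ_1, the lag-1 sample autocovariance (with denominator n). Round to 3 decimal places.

Mean ȳ = (-15 − 2 − 11 + 3 − 14 + 22 − 18 + 8)/8 = -3.3750
Deviations: -11.6250, 1.3750, -7.6250, 6.3750, -10.6250, 25.3750, -14.6250, 11.3750
Σ_{t=1}^{7}(y_t−ȳ)(y_{t+1}−ȳ) = -949.8906
γ_1 = -949.8906 / 8 = -118.736

-118.736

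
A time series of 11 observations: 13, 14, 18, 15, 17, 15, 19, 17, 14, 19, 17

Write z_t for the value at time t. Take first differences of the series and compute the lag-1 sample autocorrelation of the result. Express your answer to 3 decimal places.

First differences Δz: 1, 4, -3, 2, -2, 4, -2, -3, 5, -2
Mean of differences = 0.4000
Numerator Σ(Δz_t−Δz̄)(Δz_{t+1}−Δz̄) = -55.1600
Denominator Σ(Δz_t−Δz̄)² = 90.4000
r_1(Δz) = -55.1600 / 90.4000 = -0.610

-0.610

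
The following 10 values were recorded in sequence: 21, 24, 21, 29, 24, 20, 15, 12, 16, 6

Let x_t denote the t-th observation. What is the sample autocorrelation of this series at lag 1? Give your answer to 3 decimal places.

Mean x̄ = (21 + 24 + 21 + 29 + 24 + 20 + 15 + 12 + 16 + 6)/10 = 18.8000
Numerator Σ_{t=1}^{9}(x_t−x̄)(x_{t+1}−x̄) = 180.7600
Denominator Σ(x_t−x̄)² = 401.6000
r_1 = 180.7600 / 401.6000 = 0.450

0.450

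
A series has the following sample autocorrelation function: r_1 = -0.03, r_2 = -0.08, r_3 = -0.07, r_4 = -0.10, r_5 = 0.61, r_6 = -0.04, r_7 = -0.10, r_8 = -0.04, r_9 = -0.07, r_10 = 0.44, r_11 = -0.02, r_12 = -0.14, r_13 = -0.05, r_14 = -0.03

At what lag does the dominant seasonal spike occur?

5

The largest autocorrelation is r_5 = 0.61, with a weaker echo at lag 10 (0.44); the remaining lags stay at or below -0.02.
The dominant spike at lag 5 indicates a seasonal period of 5.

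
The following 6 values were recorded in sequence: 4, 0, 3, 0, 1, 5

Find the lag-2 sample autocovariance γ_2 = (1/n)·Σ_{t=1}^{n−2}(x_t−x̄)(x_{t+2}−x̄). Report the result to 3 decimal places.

-0.148

Mean x̄ = (4 + 0 + 3 + 0 + 1 + 5)/6 = 2.1667
Deviations: 1.8333, -2.1667, 0.8333, -2.1667, -1.1667, 2.8333
Σ_{t=1}^{4}(x_t−x̄)(x_{t+2}−x̄) = -0.8889
γ_2 = -0.8889 / 6 = -0.148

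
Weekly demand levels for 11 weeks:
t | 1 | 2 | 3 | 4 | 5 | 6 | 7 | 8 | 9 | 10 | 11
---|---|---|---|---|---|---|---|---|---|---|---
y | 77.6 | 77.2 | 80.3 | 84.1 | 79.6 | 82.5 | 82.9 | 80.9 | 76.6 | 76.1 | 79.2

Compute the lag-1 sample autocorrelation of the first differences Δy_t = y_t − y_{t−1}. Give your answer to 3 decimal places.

-0.116

First differences Δy: -0.4, 3.1, 3.8, -4.5, 2.9, 0.4, -2.0, -4.3, -0.5, 3.1
Mean of differences = 0.1600
Numerator Σ(Δy_t−Δȳ)(Δy_{t+1}−Δȳ) = -9.8996
Denominator Σ(Δy_t−Δȳ)² = 85.1240
r_1(Δy) = -9.8996 / 85.1240 = -0.116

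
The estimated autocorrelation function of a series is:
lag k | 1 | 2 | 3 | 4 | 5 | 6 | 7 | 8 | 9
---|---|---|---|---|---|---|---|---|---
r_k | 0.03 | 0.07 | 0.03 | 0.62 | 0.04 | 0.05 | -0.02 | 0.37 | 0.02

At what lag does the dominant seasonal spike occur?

4

The largest autocorrelation is r_4 = 0.62, with a weaker echo at lag 8 (0.37); the remaining lags stay at or below 0.07.
The dominant spike at lag 4 indicates a seasonal period of 4.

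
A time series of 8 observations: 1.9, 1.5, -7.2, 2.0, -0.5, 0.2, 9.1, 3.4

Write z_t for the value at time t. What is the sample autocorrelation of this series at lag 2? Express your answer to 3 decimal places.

-0.047

Mean z̄ = (1.9 + 1.5 − 7.2 + 2.0 − 0.5 + 0.2 + 9.1 + 3.4)/8 = 1.3000
Deviations from mean: 0.6000, 0.2000, -8.5000, 0.7000, -1.8000, -1.1000, 7.8000, 2.1000
Σ(z_t−z̄)(z_{t+2}−z̄) = (-5.1000) + (0.1400) + (15.3000) + (-0.7700) + (-14.0400) + (-2.3100) = -6.7800
Denominator Σ(z_t−z̄)² = 142.8400
r_2 = -6.7800 / 142.8400 = -0.047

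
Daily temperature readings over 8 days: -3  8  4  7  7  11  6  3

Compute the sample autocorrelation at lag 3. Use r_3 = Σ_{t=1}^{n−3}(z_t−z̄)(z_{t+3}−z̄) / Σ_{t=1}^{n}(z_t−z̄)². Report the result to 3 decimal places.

-0.163

Mean z̄ = (-3 + 8 + 4 + 7 + 7 + 11 + 6 + 3)/8 = 5.3750
Deviations from mean: -8.3750, 2.6250, -1.3750, 1.6250, 1.6250, 5.6250, 0.6250, -2.3750
Numerator Σ_{t=1}^{5}(z_t−z̄)(z_{t+3}−z̄) = -19.9219
Denominator Σ(z_t−z̄)² = 121.8750
r_3 = -19.9219 / 121.8750 = -0.163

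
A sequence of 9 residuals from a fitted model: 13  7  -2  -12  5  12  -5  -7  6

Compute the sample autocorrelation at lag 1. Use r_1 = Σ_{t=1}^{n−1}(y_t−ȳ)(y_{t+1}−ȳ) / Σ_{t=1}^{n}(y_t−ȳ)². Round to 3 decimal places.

Mean ȳ = (13 + 7 − 2 − 12 + 5 + 12 − 5 − 7 + 6)/9 = 1.8889
Numerator Σ_{t=1}^{8}(y_t−ȳ)(y_{t+1}−ȳ) = 34.2099
Denominator Σ(y_t−ȳ)² = 612.8889
r_1 = 34.2099 / 612.8889 = 0.056

0.056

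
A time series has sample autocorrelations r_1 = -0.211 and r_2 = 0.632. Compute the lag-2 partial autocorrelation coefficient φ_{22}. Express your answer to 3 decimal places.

0.615

φ_{22} = (r_2 − r_1²) / (1 − r_1²)
r_1² = (-0.211)² = 0.044521
Numerator = 0.632 − 0.0445 = 0.5875; denominator = 1 − 0.0445 = 0.9555
φ_{22} = 0.5875 / 0.9555 = 0.615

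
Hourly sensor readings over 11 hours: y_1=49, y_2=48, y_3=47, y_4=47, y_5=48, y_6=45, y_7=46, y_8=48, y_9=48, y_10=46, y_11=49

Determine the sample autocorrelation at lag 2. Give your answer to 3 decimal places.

Mean ȳ = (49 + 48 + 47 + 47 + 48 + 45 + 46 + 48 + 48 + 46 + 49)/11 = 47.3636
Numerator Σ_{t=1}^{9}(y_t−ȳ)(y_{t+2}−ȳ) = -3.2645
Denominator Σ(y_t−ȳ)² = 16.5455
r_2 = -3.2645 / 16.5455 = -0.197

-0.197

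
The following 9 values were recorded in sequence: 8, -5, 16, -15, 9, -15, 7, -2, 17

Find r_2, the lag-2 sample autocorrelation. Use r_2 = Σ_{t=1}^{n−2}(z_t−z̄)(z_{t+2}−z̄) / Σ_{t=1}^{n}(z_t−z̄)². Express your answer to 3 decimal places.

0.656

Mean z̄ = (8 − 5 + 16 − 15 + 9 − 15 + 7 − 2 + 17)/9 = 2.2222
Σ(z_t−z̄)(z_{t+2}−z̄) = (79.6049) + (124.3827) + (93.3827) + (296.6049) + (32.3827) + (72.7160) + (70.6049) = 769.6790
Denominator Σ(z_t−z̄)² = 1173.5556
r_2 = 769.6790 / 1173.5556 = 0.656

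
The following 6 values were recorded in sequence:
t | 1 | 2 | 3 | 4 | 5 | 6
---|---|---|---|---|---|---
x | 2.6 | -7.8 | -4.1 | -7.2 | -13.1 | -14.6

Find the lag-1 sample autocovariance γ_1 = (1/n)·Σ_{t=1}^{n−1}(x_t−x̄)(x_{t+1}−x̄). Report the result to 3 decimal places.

5.888

Mean x̄ = (2.6 − 7.8 − 4.1 − 7.2 − 13.1 − 14.6)/6 = -7.3667
Σ_{t=1}^{5}(x_t−x̄)(x_{t+1}−x̄) = 35.3256
γ_1 = 35.3256 / 6 = 5.888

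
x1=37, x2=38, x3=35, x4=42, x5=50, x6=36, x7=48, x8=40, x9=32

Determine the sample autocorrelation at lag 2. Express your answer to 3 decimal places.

Mean x̄ = (37 + 38 + 35 + 42 + 50 + 36 + 48 + 40 + 32)/9 = 39.7778
Numerator Σ_{t=1}^{7}(x_t−x̄)(x_{t+2}−x̄) = -28.6543
Denominator Σ(x_t−x̄)² = 285.5556
r_2 = -28.6543 / 285.5556 = -0.100

-0.100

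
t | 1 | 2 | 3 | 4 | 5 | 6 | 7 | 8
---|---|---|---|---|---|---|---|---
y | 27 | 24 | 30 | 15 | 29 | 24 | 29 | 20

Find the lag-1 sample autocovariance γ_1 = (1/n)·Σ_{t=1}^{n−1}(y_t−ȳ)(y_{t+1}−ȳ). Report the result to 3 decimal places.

Mean ȳ = (27 + 24 + 30 + 15 + 29 + 24 + 29 + 20)/8 = 24.7500
Deviations: 2.2500, -0.7500, 5.2500, -9.7500, 4.2500, -0.7500, 4.2500, -4.7500
Σ_{t=1}^{7}(y_t−ȳ)(y_{t+1}−ȳ) = -124.8125
γ_1 = -124.8125 / 8 = -15.602

-15.602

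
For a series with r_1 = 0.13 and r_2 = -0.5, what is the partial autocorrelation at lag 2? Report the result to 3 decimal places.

φ_{22} = (r_2 − r_1²) / (1 − r_1²)
r_1² = (0.13)² = 0.0169
Numerator = -0.5 − 0.0169 = -0.5169; denominator = 1 − 0.0169 = 0.9831
φ_{22} = -0.5169 / 0.9831 = -0.526

-0.526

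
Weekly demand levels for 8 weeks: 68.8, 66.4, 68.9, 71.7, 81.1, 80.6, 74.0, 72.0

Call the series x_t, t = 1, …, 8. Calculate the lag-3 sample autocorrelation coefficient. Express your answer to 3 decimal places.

-0.430

Mean x̄ = (68.8 + 66.4 + 68.9 + 71.7 + 81.1 + 80.6 + 74.0 + 72.0)/8 = 72.9375
Deviations from mean: -4.1375, -6.5375, -4.0375, -1.2375, 8.1625, 7.6625, 1.0625, -0.9375
Σ(x_t−x̄)(x_{t+3}−x̄) = (5.1202) + (-53.3623) + (-30.9373) + (-1.3148) + (-7.6523) = -88.1467
Denominator Σ(x_t−x̄)² = 205.0388
r_3 = -88.1467 / 205.0388 = -0.430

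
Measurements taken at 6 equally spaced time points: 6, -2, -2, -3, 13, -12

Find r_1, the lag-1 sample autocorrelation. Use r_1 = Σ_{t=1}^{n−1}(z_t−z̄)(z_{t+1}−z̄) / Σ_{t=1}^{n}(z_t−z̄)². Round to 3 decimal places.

Mean z̄ = (6 − 2 − 2 − 3 + 13 − 12)/6 = 0.0000
Σ(z_t−z̄)(z_{t+1}−z̄) = (-12.0000) + (4.0000) + (6.0000) + (-39.0000) + (-156.0000) = -197.0000
Denominator Σ(z_t−z̄)² = 366.0000
r_1 = -197.0000 / 366.0000 = -0.538

-0.538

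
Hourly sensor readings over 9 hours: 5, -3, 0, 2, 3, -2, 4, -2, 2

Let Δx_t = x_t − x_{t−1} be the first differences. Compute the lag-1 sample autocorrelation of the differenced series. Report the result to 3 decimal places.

-0.583

First differences Δx: -8, 3, 2, 1, -5, 6, -6, 4
Mean of differences = -0.3750
Numerator Σ(Δx_t−Δx̄)(Δx_{t+1}−Δx̄) = -110.7656
Denominator Σ(Δx_t−Δx̄)² = 189.8750
r_1(Δx) = -110.7656 / 189.8750 = -0.583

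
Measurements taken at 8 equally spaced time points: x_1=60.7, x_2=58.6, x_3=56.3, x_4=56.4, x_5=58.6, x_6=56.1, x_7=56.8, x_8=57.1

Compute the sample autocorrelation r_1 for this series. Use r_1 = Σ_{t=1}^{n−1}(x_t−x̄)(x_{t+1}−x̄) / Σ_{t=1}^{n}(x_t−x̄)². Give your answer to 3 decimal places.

0.122

Mean x̄ = (60.7 + 58.6 + 56.3 + 56.4 + 58.6 + 56.1 + 56.8 + 57.1)/8 = 57.5750
Deviations from mean: 3.1250, 1.0250, -1.2750, -1.1750, 1.0250, -1.4750, -0.7750, -0.4750
Numerator Σ_{t=1}^{7}(x_t−x̄)(x_{t+1}−x̄) = 2.1894
Denominator Σ(x_t−x̄)² = 17.8750
r_1 = 2.1894 / 17.8750 = 0.122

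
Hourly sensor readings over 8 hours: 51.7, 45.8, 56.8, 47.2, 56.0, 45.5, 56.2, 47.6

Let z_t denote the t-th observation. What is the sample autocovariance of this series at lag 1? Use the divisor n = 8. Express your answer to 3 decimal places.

Mean z̄ = (51.7 + 45.8 + 56.8 + 47.2 + 56.0 + 45.5 + 56.2 + 47.6)/8 = 50.8500
Σ_{t=1}^{7}(z_t−z̄)(z_{t+1}−z̄) = -148.4175
γ_1 = -148.4175 / 8 = -18.552

-18.552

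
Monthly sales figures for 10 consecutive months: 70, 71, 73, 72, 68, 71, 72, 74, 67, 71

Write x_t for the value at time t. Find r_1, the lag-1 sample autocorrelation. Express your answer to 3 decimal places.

-0.245

Mean x̄ = (70 + 71 + 73 + 72 + 68 + 71 + 72 + 74 + 67 + 71)/10 = 70.9000
Numerator Σ_{t=1}^{9}(x_t−x̄)(x_{t+1}−x̄) = -10.0100
Denominator Σ(x_t−x̄)² = 40.9000
r_1 = -10.0100 / 40.9000 = -0.245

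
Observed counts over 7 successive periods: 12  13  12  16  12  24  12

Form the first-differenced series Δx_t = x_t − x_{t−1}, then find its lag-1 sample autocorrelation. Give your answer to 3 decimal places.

-0.661

First differences Δx: 1, -1, 4, -4, 12, -12
Mean of differences = 0.0000
Numerator Σ(Δx_t−Δx̄)(Δx_{t+1}−Δx̄) = -213.0000
Denominator Σ(Δx_t−Δx̄)² = 322.0000
r_1(Δx) = -213.0000 / 322.0000 = -0.661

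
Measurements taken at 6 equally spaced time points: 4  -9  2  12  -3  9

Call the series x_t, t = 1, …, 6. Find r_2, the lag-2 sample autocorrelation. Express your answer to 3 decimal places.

-0.153

Mean x̄ = (4 − 9 + 2 + 12 − 3 + 9)/6 = 2.5000
Σ(x_t−x̄)(x_{t+2}−x̄) = (-0.7500) + (-109.2500) + (2.7500) + (61.7500) = -45.5000
Denominator Σ(x_t−x̄)² = 297.5000
r_2 = -45.5000 / 297.5000 = -0.153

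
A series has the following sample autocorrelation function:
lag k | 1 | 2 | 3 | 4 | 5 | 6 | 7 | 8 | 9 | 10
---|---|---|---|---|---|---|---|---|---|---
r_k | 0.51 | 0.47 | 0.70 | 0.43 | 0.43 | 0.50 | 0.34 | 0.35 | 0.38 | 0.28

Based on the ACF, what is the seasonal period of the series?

3

The largest autocorrelation is r_3 = 0.70; the remaining lags stay at or below 0.51. The elevated value at lag 1 (0.51), dropping to 0.47 at lag 2, reflects decaying short-term dependence rather than seasonality.
The dominant spike at lag 3 indicates a seasonal period of 3.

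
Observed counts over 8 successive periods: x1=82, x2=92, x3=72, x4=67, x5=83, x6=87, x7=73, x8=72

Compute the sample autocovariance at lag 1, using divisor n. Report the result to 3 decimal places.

Mean x̄ = (82 + 92 + 72 + 67 + 83 + 87 + 73 + 72)/8 = 78.5000
Deviations: 3.5000, 13.5000, -6.5000, -11.5000, 4.5000, 8.5000, -5.5000, -6.5000
Σ_{t=1}^{7}(x_t−x̄)(x_{t+1}−x̄) = 9.7500
γ_1 = 9.7500 / 8 = 1.219

1.219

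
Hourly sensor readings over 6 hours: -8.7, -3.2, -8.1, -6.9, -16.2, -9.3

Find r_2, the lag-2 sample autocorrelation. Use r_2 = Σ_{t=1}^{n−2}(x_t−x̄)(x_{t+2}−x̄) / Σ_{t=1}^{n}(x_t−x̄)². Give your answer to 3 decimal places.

0.049

Mean x̄ = (-8.7 − 3.2 − 8.1 − 6.9 − 16.2 − 9.3)/6 = -8.7333
Numerator Σ_{t=1}^{4}(x_t−x̄)(x_{t+2}−x̄) = 4.3978
Denominator Σ(x_t−x̄)² = 90.4533
r_2 = 4.3978 / 90.4533 = 0.049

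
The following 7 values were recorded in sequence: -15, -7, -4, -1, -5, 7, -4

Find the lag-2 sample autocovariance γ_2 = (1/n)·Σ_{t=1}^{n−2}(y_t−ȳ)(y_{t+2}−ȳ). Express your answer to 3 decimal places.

3.464

Mean ȳ = (-15 − 7 − 4 − 1 − 5 + 7 − 4)/7 = -4.1429
Deviations: -10.8571, -2.8571, 0.1429, 3.1429, -0.8571, 11.1429, 0.1429
Σ_{t=1}^{5}(y_t−ȳ)(y_{t+2}−ȳ) = 24.2449
γ_2 = 24.2449 / 7 = 3.464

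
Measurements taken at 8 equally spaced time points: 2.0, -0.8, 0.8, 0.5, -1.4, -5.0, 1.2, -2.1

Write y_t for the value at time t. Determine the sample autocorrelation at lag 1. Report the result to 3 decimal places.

-0.204

Mean ȳ = (2.0 − 0.8 + 0.8 + 0.5 − 1.4 − 5.0 + 1.2 − 2.1)/8 = -0.6000
Deviations from mean: 2.6000, -0.2000, 1.4000, 1.1000, -0.8000, -4.4000, 1.8000, -1.5000
Σ(y_t−ȳ)(y_{t+1}−ȳ) = (-0.5200) + (-0.2800) + (1.5400) + (-0.8800) + (3.5200) + (-7.9200) + (-2.7000) = -7.2400
Denominator Σ(y_t−ȳ)² = 35.4600
r_1 = -7.2400 / 35.4600 = -0.204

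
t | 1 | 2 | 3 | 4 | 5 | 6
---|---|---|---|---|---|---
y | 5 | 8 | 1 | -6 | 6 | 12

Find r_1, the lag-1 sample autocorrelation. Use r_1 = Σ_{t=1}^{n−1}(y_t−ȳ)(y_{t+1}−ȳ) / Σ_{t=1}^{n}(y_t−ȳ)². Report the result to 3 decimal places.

Mean ȳ = (5 + 8 + 1 − 6 + 6 + 12)/6 = 4.3333
Deviations from mean: 0.6667, 3.6667, -3.3333, -10.3333, 1.6667, 7.6667
Numerator Σ_{t=1}^{5}(y_t−ȳ)(y_{t+1}−ȳ) = 20.2222
Denominator Σ(y_t−ȳ)² = 193.3333
r_1 = 20.2222 / 193.3333 = 0.105

0.105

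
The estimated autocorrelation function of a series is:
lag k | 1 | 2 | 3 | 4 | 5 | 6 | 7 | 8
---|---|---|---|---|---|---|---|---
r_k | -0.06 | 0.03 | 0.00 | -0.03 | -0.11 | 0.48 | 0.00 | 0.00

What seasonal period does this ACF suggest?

The largest autocorrelation is r_6 = 0.48; the remaining lags stay at or below 0.03.
The dominant spike at lag 6 indicates a seasonal period of 6.

6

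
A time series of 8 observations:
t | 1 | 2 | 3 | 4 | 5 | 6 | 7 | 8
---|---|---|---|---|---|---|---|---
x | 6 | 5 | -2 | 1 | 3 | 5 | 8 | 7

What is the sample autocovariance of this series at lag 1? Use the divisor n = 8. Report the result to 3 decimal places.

4.061

Mean x̄ = (6 + 5 − 2 + 1 + 3 + 5 + 8 + 7)/8 = 4.1250
Deviations: 1.8750, 0.8750, -6.1250, -3.1250, -1.1250, 0.8750, 3.8750, 2.8750
Σ_{t=1}^{7}(x_t−x̄)(x_{t+1}−x̄) = 32.4844
γ_1 = 32.4844 / 8 = 4.061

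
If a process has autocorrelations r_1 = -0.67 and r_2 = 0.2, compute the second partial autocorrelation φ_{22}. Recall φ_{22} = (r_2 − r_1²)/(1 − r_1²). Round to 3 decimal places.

-0.452

φ_{22} = (r_2 − r_1²) / (1 − r_1²)
r_1² = (-0.67)² = 0.4489
Numerator = 0.2 − 0.4489 = -0.2489; denominator = 1 − 0.4489 = 0.5511
φ_{22} = -0.2489 / 0.5511 = -0.452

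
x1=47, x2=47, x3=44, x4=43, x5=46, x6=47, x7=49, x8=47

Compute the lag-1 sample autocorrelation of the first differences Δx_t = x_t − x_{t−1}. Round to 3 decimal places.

0.036

First differences Δx: 0, -3, -1, 3, 1, 2, -2
Mean of differences = 0.0000
Numerator Σ(Δx_t−Δx̄)(Δx_{t+1}−Δx̄) = 1.0000
Denominator Σ(Δx_t−Δx̄)² = 28.0000
r_1(Δx) = 1.0000 / 28.0000 = 0.036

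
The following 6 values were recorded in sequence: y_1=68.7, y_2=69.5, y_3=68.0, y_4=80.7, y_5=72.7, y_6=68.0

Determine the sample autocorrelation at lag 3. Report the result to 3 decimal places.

-0.132

Mean ȳ = (68.7 + 69.5 + 68.0 + 80.7 + 72.7 + 68.0)/6 = 71.2667
Deviations from mean: -2.5667, -1.7667, -3.2667, 9.4333, 1.4333, -3.2667
Numerator Σ_{t=1}^{3}(y_t−ȳ)(y_{t+3}−ȳ) = -16.0733
Denominator Σ(y_t−ȳ)² = 122.0933
r_3 = -16.0733 / 122.0933 = -0.132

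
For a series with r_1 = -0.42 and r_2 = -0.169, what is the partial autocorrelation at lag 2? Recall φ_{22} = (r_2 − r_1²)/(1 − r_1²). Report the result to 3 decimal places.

φ_{22} = (r_2 − r_1²) / (1 − r_1²)
r_1² = (-0.42)² = 0.1764
Numerator = -0.169 − 0.1764 = -0.3454; denominator = 1 − 0.1764 = 0.8236
φ_{22} = -0.3454 / 0.8236 = -0.419

-0.419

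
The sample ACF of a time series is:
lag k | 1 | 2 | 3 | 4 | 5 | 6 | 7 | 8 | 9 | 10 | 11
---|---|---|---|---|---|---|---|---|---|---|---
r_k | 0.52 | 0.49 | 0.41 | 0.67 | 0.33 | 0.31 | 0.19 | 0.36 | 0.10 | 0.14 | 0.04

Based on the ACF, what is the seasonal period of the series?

The largest autocorrelation is r_4 = 0.67; the remaining lags stay at or below 0.52. The elevated value at lag 1 (0.52), dropping to 0.49 at lag 2, reflects decaying short-term dependence rather than seasonality.
The dominant spike at lag 4 indicates a seasonal period of 4.

4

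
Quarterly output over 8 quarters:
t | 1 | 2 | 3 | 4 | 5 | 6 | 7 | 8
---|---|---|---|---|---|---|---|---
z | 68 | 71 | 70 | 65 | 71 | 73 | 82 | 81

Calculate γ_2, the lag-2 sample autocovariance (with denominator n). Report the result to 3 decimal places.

Mean z̄ = (68 + 71 + 70 + 65 + 71 + 73 + 82 + 81)/8 = 72.6250
Deviations: -4.6250, -1.6250, -2.6250, -7.6250, -1.6250, 0.3750, 9.3750, 8.3750
Σ_{t=1}^{6}(z_t−z̄)(z_{t+2}−z̄) = 13.8438
γ_2 = 13.8438 / 8 = 1.730

1.730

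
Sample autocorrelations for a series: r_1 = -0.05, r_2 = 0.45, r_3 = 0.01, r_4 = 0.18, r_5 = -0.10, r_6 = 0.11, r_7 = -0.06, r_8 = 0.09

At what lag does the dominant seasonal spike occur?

2

The largest autocorrelation is r_2 = 0.45, with a weaker echo at lag 4 (0.18); the remaining lags stay at or below 0.11.
The dominant spike at lag 2 indicates a seasonal period of 2.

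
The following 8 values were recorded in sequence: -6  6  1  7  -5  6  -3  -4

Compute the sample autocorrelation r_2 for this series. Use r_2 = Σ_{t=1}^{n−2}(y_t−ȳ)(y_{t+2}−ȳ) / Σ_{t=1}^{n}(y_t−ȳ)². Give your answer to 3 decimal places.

Mean ȳ = (-6 + 6 + 1 + 7 − 5 + 6 − 3 − 4)/8 = 0.2500
Deviations from mean: -6.2500, 5.7500, 0.7500, 6.7500, -5.2500, 5.7500, -3.2500, -4.2500
Σ(y_t−ȳ)(y_{t+2}−ȳ) = (-4.6875) + (38.8125) + (-3.9375) + (38.8125) + (17.0625) + (-24.4375) = 61.6250
Denominator Σ(y_t−ȳ)² = 207.5000
r_2 = 61.6250 / 207.5000 = 0.297

0.297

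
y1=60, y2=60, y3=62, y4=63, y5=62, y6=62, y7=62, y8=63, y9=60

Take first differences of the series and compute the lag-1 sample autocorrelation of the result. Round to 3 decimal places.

First differences Δy: 0, 2, 1, -1, 0, 0, 1, -3
Mean of differences = 0.0000
Numerator Σ(Δy_t−Δȳ)(Δy_{t+1}−Δȳ) = -2.0000
Denominator Σ(Δy_t−Δȳ)² = 16.0000
r_1(Δy) = -2.0000 / 16.0000 = -0.125

-0.125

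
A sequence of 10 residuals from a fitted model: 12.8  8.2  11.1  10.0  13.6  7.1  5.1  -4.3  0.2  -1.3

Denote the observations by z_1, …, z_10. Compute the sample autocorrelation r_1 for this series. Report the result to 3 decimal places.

0.564

Mean z̄ = (12.8 + 8.2 + 11.1 + 10.0 + 13.6 + 7.1 + 5.1 − 4.3 + 0.2 − 1.3)/10 = 6.2500
Numerator Σ_{t=1}^{9}(z_t−z̄)(z_{t+1}−z̄) = 194.8875
Denominator Σ(z_t−z̄)² = 345.2650
r_1 = 194.8875 / 345.2650 = 0.564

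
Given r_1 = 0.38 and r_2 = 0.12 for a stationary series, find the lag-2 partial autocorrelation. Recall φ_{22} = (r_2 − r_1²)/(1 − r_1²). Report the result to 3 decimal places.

φ_{22} = (r_2 − r_1²) / (1 − r_1²)
r_1² = (0.38)² = 0.1444
Numerator = 0.12 − 0.1444 = -0.0244; denominator = 1 − 0.1444 = 0.8556
φ_{22} = -0.0244 / 0.8556 = -0.029

-0.029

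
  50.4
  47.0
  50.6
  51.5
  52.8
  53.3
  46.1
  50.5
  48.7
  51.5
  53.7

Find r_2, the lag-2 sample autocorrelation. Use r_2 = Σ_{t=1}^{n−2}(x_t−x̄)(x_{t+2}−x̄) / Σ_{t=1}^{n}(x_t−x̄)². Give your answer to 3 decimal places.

Mean x̄ = (50.4 + 47.0 + 50.6 + 51.5 + 52.8 + 53.3 + 46.1 + 50.5 + 48.7 + 51.5 + 53.7)/11 = 50.5545
Numerator Σ_{t=1}^{9}(x_t−x̄)(x_{t+2}−x̄) = -8.4460
Denominator Σ(x_t−x̄)² = 60.2073
r_2 = -8.4460 / 60.2073 = -0.140

-0.140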